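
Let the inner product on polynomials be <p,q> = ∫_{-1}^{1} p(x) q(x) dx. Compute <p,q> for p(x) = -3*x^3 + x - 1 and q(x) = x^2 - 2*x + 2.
<p,q> = -18/5

Expand the product: p(x)·q(x) = -3*x^5 + 6*x^4 - 5*x^3 - 3*x^2 + 4*x - 2.
∫_{-1}^{1} of each monomial x^k gives [2/(k+1) if k even, 0 if k odd]. Integrating term-by-term (or equivalently evaluating the antiderivative F(x) = -x^6/2 + 6*x^5/5 - 5*x^4/4 - x^3 + 2*x^2 - 2*x at the endpoints):
  F(1) − F(−1) = -31/20 − (41/20) = -18/5.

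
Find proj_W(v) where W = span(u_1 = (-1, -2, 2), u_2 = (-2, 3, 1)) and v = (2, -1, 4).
proj_W(v) = (-42/61, -245/122, 201/122)

Set up U = [u_1 | ... | u_2] ∈ R^(3×2). The projector onto W = col(U) is P = U (U^T U)^(-1) U^T.
Compute U^T U =
  [9, -2]
  [-2, 14],
and U^T v = (8, -3).
Solve U^T U · c = U^T v for the coefficients: c = (53/61, -11/122). The projection is proj_W(v) = U c.
Check: (v - proj_W(v)) · u_1 = 0  (should be 0).
Check: (v - proj_W(v)) · u_2 = 0  (should be 0).
Result: proj_W(v) = (-42/61, -245/122, 201/122).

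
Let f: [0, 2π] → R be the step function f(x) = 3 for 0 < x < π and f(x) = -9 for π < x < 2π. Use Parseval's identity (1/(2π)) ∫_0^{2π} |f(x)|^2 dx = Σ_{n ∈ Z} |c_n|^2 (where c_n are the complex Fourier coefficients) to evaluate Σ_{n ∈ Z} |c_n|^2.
Σ |c_n|^2 = 45

Parseval equates the L^2 energy of f (normalised by 1/(2π)) with the ℓ^2 sum of its Fourier coefficients: (1/(2π)) ∫_0^{2π} |f|^2 = Σ |c_n|^2.
Compute the left side: (1/(2π)) [∫_0^π 3^2 dx + ∫_π^{2π} (-9)^2 dx] = (1/(2π)) · (9π + 81π) = (9 + 81)/2 = 45.
So Σ_{n ∈ Z} |c_n|^2 = 45.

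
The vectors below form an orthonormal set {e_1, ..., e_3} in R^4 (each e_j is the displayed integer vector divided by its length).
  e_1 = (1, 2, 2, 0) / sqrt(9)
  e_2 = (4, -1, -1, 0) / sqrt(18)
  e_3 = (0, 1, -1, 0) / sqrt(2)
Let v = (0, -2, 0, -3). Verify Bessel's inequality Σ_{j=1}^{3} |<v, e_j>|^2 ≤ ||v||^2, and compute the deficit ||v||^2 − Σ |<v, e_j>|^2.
Σ |<v, e_j>|^2 = 4; ||v||^2 = 13; deficit = 9

Write each e_j = u_j / sqrt(<u_j, u_j>) where u_j is the displayed integer vector. Then <v, e_j> = <v, u_j> / sqrt(<u_j, u_j>), so |<v, e_j>|^2 = <v, u_j>^2 / <u_j, u_j>.
Coefficients: <v, e_1> = -4/sqrt(9), <v, e_2> = 2/sqrt(18), <v, e_3> = -2/sqrt(2).
Square and sum: Σ |<v, e_j>|^2 = 4.
Compute ||v||^2 = v·v = 13.
Deficit = 13 − 4 = 9 ≥ 0, confirming Bessel's inequality. (The deficit equals ||v − Σ <v,e_j> e_j||^2, the squared distance from v to span{e_j}.)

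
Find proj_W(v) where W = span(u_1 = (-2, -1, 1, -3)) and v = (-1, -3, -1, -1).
proj_W(v) = (-14/15, -7/15, 7/15, -7/5)

Set up U = [u_1 | ... | u_1] ∈ R^(4×1). The projector onto W = col(U) is P = U (U^T U)^(-1) U^T.
Compute U^T U =
  [15],
and U^T v = (7).
Solve U^T U · c = U^T v for the coefficients: c = (7/15). The projection is proj_W(v) = U c.
Check: (v - proj_W(v)) · u_1 = 0  (should be 0).
Result: proj_W(v) = (-14/15, -7/15, 7/15, -7/5).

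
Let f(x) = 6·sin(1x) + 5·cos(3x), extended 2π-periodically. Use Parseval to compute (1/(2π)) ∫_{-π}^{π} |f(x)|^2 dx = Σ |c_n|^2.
Σ |c_n|^2 = 61/2

Expand |f|^2 and use orthogonality of {sin(nx), cos(mx)} on [-π, π]:
  ∫_{-π}^{π} sin(nx)^2 dx = π, ∫ cos(mx)^2 dx = π, and cross terms integrate to 0.
So ∫_{-π}^{π} f(x)^2 dx = 6^2 · π + 5^2 · π = (36 + 25)π.
Divide by 2π: (36 + 25)/2 = 61/2.
By Parseval, this equals Σ |c_n|^2.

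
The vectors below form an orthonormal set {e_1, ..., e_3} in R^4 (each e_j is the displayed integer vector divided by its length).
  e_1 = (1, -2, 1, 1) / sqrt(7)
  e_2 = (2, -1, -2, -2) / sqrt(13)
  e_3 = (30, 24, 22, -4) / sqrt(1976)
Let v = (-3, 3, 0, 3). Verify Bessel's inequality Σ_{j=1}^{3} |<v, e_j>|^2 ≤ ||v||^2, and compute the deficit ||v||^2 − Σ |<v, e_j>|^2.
Σ |<v, e_j>|^2 = 6093/266; ||v||^2 = 27; deficit = 1089/266

Write each e_j = u_j / sqrt(<u_j, u_j>) where u_j is the displayed integer vector. Then <v, e_j> = <v, u_j> / sqrt(<u_j, u_j>), so |<v, e_j>|^2 = <v, u_j>^2 / <u_j, u_j>.
Coefficients: <v, e_1> = -6/sqrt(7), <v, e_2> = -15/sqrt(13), <v, e_3> = -30/sqrt(1976).
Square and sum: Σ |<v, e_j>|^2 = 6093/266.
Compute ||v||^2 = v·v = 27.
Deficit = 27 − 6093/266 = 1089/266 ≥ 0, confirming Bessel's inequality. (The deficit equals ||v − Σ <v,e_j> e_j||^2, the squared distance from v to span{e_j}.)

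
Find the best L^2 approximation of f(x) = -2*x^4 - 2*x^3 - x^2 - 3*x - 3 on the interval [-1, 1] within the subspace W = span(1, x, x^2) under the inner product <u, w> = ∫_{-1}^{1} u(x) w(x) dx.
g(x) = -19*x^2/7 - 21*x/5 - 99/35

The best approximation g ∈ W is the orthogonal projection of f onto W. Writing g = a_0 + a_1 x + a_2 x^2, the coefficients solve the normal equations G · a = b where
  G_{ij} = <φ_i, φ_j> and b_i = <f, φ_i>, with φ_0 = 1, φ_1 = x, φ_2 = x^2.
G =
  [2, 0, 2/3]
  [0, 2/3, 0]
  [2/3, 0, 2/5],
b = (-112/15, -14/5, -104/35).
Solving gives a_0 = -99/35, a_1 = -21/5, a_2 = -19/7, so
  g(x) = -19*x^2/7 - 21*x/5 - 99/35.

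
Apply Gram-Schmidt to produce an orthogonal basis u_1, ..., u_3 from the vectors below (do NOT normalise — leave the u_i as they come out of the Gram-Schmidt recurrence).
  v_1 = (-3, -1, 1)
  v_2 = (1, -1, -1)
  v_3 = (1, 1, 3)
Orthogonal basis:
  u_1 = (-3, -1, 1)
  u_2 = (2/11, -14/11, -8/11)
  u_3 = (1, -1, 2)

Apply the Gram-Schmidt recurrence
  u_1 = v_1
  u_i = v_i − Σ_{j<i} ((v_i · u_j) / (u_j · u_j)) · u_j.

Step by step this gives:
  u_1 = (-3, -1, 1)
  u_2 = (2/11, -14/11, -8/11)
  u_3 = (1, -1, 2)

Orthogonality check:
  u_2 · u_1 = 0 (should be 0)
  u_3 · u_1 = 0 (should be 0)
  u_3 · u_2 = 0 (should be 0)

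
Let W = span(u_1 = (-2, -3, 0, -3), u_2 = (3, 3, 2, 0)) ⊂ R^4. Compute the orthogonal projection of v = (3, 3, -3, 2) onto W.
proj_W(v) = (411/259, 99/37, -102/259, 846/259)

Set up U = [u_1 | ... | u_2] ∈ R^(4×2). The projector onto W = col(U) is P = U (U^T U)^(-1) U^T.
Compute U^T U =
  [22, -15]
  [-15, 22],
and U^T v = (-21, 12).
Solve U^T U · c = U^T v for the coefficients: c = (-282/259, -51/259). The projection is proj_W(v) = U c.
Check: (v - proj_W(v)) · u_1 = 0  (should be 0).
Check: (v - proj_W(v)) · u_2 = 0  (should be 0).
Result: proj_W(v) = (411/259, 99/37, -102/259, 846/259).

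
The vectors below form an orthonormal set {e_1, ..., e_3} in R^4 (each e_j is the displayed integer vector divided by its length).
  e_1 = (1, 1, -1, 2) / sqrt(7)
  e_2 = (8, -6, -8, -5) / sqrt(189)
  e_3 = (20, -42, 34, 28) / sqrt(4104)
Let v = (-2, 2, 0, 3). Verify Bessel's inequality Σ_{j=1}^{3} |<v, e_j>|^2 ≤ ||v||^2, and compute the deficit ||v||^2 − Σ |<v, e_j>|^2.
Σ |<v, e_j>|^2 = 291/19; ||v||^2 = 17; deficit = 32/19

Write each e_j = u_j / sqrt(<u_j, u_j>) where u_j is the displayed integer vector. Then <v, e_j> = <v, u_j> / sqrt(<u_j, u_j>), so |<v, e_j>|^2 = <v, u_j>^2 / <u_j, u_j>.
Coefficients: <v, e_1> = 6/sqrt(7), <v, e_2> = -43/sqrt(189), <v, e_3> = -40/sqrt(4104).
Square and sum: Σ |<v, e_j>|^2 = 291/19.
Compute ||v||^2 = v·v = 17.
Deficit = 17 − 291/19 = 32/19 ≥ 0, confirming Bessel's inequality. (The deficit equals ||v − Σ <v,e_j> e_j||^2, the squared distance from v to span{e_j}.)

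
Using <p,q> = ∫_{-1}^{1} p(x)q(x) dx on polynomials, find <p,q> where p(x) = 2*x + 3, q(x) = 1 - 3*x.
<p,q> = 2

Expand the product: p(x)·q(x) = -6*x^2 - 7*x + 3.
∫_{-1}^{1} of each monomial x^k gives [2/(k+1) if k even, 0 if k odd]. Integrating term-by-term (or equivalently evaluating the antiderivative F(x) = -2*x^3 - 7*x^2/2 + 3*x at the endpoints):
  F(1) − F(−1) = -5/2 − (-9/2) = 2.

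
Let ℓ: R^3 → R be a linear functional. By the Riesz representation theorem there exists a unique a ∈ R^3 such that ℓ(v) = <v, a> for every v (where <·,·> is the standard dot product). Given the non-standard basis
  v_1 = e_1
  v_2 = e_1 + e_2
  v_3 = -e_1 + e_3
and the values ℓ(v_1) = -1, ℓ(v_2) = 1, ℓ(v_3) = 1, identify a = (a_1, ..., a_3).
a = (-1, 2, 0)

Write a = (a_1, ..., a_3) in the standard basis. For each basis vector v_i, ℓ(v_i) = <v_i, a> is a linear equation in the a_j's. Collect the n equations into a matrix system V a = ℓ, where row i of V is v_i (expressed in the standard basis). Since V is invertible (lower-triangular with 1s on the diagonal, up to permutation), solve by back-substitution:
  V =
[[1, 0, 0],
 [1, 1, 0],
 [-1, 0, 1]]
  V a = (-1, 1, 1)
Solving gives a = (-1, 2, 0).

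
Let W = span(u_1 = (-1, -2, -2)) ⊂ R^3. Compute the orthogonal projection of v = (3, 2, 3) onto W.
proj_W(v) = (13/9, 26/9, 26/9)

Set up U = [u_1 | ... | u_1] ∈ R^(3×1). The projector onto W = col(U) is P = U (U^T U)^(-1) U^T.
Compute U^T U =
  [9],
and U^T v = (-13).
Solve U^T U · c = U^T v for the coefficients: c = (-13/9). The projection is proj_W(v) = U c.
Check: (v - proj_W(v)) · u_1 = 0  (should be 0).
Result: proj_W(v) = (13/9, 26/9, 26/9).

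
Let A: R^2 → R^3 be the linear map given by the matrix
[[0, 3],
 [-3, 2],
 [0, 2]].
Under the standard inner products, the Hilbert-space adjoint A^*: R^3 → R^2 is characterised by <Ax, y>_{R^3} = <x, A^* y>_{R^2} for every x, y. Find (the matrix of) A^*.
A^* = A^T =
[[0, -3, 0],
 [3, 2, 2]]

For real matrices with standard dot products, the defining identity <Ax, y> = <x, A^* y> gives (Ax)^T y = x^T (A^*) y, i.e. x^T A^T y = x^T (A^*) y. Since this holds for all x, y, we must have A^* = A^T. Therefore
A^* =
[[0, -3, 0],
 [3, 2, 2]].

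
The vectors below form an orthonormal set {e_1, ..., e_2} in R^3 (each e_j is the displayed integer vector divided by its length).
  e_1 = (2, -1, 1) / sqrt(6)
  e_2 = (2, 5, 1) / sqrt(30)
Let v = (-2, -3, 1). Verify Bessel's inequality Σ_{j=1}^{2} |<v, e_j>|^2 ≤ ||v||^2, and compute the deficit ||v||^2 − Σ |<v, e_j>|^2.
Σ |<v, e_j>|^2 = 54/5; ||v||^2 = 14; deficit = 16/5

Write each e_j = u_j / sqrt(<u_j, u_j>) where u_j is the displayed integer vector. Then <v, e_j> = <v, u_j> / sqrt(<u_j, u_j>), so |<v, e_j>|^2 = <v, u_j>^2 / <u_j, u_j>.
Coefficients: <v, e_1> = 0/sqrt(6), <v, e_2> = -18/sqrt(30).
Square and sum: Σ |<v, e_j>|^2 = 54/5.
Compute ||v||^2 = v·v = 14.
Deficit = 14 − 54/5 = 16/5 ≥ 0, confirming Bessel's inequality. (The deficit equals ||v − Σ <v,e_j> e_j||^2, the squared distance from v to span{e_j}.)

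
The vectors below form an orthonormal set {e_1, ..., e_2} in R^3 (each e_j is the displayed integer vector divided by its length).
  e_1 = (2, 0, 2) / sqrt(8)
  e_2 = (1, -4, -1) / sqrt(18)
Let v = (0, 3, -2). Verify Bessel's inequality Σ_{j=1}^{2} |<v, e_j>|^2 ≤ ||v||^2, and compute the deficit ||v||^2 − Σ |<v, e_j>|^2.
Σ |<v, e_j>|^2 = 68/9; ||v||^2 = 13; deficit = 49/9

Write each e_j = u_j / sqrt(<u_j, u_j>) where u_j is the displayed integer vector. Then <v, e_j> = <v, u_j> / sqrt(<u_j, u_j>), so |<v, e_j>|^2 = <v, u_j>^2 / <u_j, u_j>.
Coefficients: <v, e_1> = -4/sqrt(8), <v, e_2> = -10/sqrt(18).
Square and sum: Σ |<v, e_j>|^2 = 68/9.
Compute ||v||^2 = v·v = 13.
Deficit = 13 − 68/9 = 49/9 ≥ 0, confirming Bessel's inequality. (The deficit equals ||v − Σ <v,e_j> e_j||^2, the squared distance from v to span{e_j}.)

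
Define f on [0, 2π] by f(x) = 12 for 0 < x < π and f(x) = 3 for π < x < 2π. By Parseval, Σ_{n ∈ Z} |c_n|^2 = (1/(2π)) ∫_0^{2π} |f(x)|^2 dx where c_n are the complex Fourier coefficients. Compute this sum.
Σ |c_n|^2 = 153/2

Parseval equates the L^2 energy of f (normalised by 1/(2π)) with the ℓ^2 sum of its Fourier coefficients: (1/(2π)) ∫_0^{2π} |f|^2 = Σ |c_n|^2.
Compute the left side: (1/(2π)) [∫_0^π 12^2 dx + ∫_π^{2π} 3^2 dx] = (1/(2π)) · (144π + 9π) = (144 + 9)/2 = 153/2.
So Σ_{n ∈ Z} |c_n|^2 = 153/2.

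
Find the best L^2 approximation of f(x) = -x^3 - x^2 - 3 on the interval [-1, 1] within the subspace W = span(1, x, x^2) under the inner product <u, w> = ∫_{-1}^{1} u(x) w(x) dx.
g(x) = -x^2 - 3*x/5 - 3

The best approximation g ∈ W is the orthogonal projection of f onto W. Writing g = a_0 + a_1 x + a_2 x^2, the coefficients solve the normal equations G · a = b where
  G_{ij} = <φ_i, φ_j> and b_i = <f, φ_i>, with φ_0 = 1, φ_1 = x, φ_2 = x^2.
G =
  [2, 0, 2/3]
  [0, 2/3, 0]
  [2/3, 0, 2/5],
b = (-20/3, -2/5, -12/5).
Solving gives a_0 = -3, a_1 = -3/5, a_2 = -1, so
  g(x) = -x^2 - 3*x/5 - 3.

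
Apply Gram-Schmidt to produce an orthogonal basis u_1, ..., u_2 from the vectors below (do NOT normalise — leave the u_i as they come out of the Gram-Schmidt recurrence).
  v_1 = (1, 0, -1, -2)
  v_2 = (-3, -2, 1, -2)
Orthogonal basis:
  u_1 = (1, 0, -1, -2)
  u_2 = (-3, -2, 1, -2)

Apply the Gram-Schmidt recurrence
  u_1 = v_1
  u_i = v_i − Σ_{j<i} ((v_i · u_j) / (u_j · u_j)) · u_j.

Step by step this gives:
  u_1 = (1, 0, -1, -2)
  u_2 = (-3, -2, 1, -2)

Orthogonality check:
  u_2 · u_1 = 0 (should be 0)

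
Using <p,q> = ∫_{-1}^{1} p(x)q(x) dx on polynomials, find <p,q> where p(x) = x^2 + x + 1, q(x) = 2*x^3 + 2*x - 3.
<p,q> = -88/15

Expand the product: p(x)·q(x) = 2*x^5 + 2*x^4 + 4*x^3 - x^2 - x - 3.
∫_{-1}^{1} of each monomial x^k gives [2/(k+1) if k even, 0 if k odd]. Integrating term-by-term (or equivalently evaluating the antiderivative F(x) = x^6/3 + 2*x^5/5 + x^4 - x^3/3 - x^2/2 - 3*x at the endpoints):
  F(1) − F(−1) = -21/10 − (113/30) = -88/15.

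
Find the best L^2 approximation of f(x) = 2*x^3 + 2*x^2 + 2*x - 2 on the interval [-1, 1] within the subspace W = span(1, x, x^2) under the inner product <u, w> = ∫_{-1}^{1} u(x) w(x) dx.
g(x) = 2*x^2 + 16*x/5 - 2

The best approximation g ∈ W is the orthogonal projection of f onto W. Writing g = a_0 + a_1 x + a_2 x^2, the coefficients solve the normal equations G · a = b where
  G_{ij} = <φ_i, φ_j> and b_i = <f, φ_i>, with φ_0 = 1, φ_1 = x, φ_2 = x^2.
G =
  [2, 0, 2/3]
  [0, 2/3, 0]
  [2/3, 0, 2/5],
b = (-8/3, 32/15, -8/15).
Solving gives a_0 = -2, a_1 = 16/5, a_2 = 2, so
  g(x) = 2*x^2 + 16*x/5 - 2.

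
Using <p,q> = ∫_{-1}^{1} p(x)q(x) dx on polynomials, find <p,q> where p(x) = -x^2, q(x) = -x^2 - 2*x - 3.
<p,q> = 12/5

Expand the product: p(x)·q(x) = x^4 + 2*x^3 + 3*x^2.
∫_{-1}^{1} of each monomial x^k gives [2/(k+1) if k even, 0 if k odd]. Integrating term-by-term (or equivalently evaluating the antiderivative F(x) = x^5/5 + x^4/2 + x^3 at the endpoints):
  F(1) − F(−1) = 17/10 − (-7/10) = 12/5.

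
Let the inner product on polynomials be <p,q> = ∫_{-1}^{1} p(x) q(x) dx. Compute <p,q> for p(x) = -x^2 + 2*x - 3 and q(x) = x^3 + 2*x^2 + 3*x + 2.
<p,q> = -40/3

Expand the product: p(x)·q(x) = -x^5 - 2*x^3 - 2*x^2 - 5*x - 6.
∫_{-1}^{1} of each monomial x^k gives [2/(k+1) if k even, 0 if k odd]. Integrating term-by-term (or equivalently evaluating the antiderivative F(x) = -x^6/6 - x^4/2 - 2*x^3/3 - 5*x^2/2 - 6*x at the endpoints):
  F(1) − F(−1) = -59/6 − (7/2) = -40/3.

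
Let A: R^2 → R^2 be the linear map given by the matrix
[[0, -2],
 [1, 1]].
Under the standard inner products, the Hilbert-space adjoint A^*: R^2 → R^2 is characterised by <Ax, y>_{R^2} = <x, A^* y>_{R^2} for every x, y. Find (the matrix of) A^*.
A^* = A^T =
[[0, 1],
 [-2, 1]]

For real matrices with standard dot products, the defining identity <Ax, y> = <x, A^* y> gives (Ax)^T y = x^T (A^*) y, i.e. x^T A^T y = x^T (A^*) y. Since this holds for all x, y, we must have A^* = A^T. Therefore
A^* =
[[0, 1],
 [-2, 1]].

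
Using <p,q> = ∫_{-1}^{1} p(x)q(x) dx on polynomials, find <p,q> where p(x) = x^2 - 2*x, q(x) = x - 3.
<p,q> = -10/3

Expand the product: p(x)·q(x) = x^3 - 5*x^2 + 6*x.
∫_{-1}^{1} of each monomial x^k gives [2/(k+1) if k even, 0 if k odd]. Integrating term-by-term (or equivalently evaluating the antiderivative F(x) = x^4/4 - 5*x^3/3 + 3*x^2 at the endpoints):
  F(1) − F(−1) = 19/12 − (59/12) = -10/3.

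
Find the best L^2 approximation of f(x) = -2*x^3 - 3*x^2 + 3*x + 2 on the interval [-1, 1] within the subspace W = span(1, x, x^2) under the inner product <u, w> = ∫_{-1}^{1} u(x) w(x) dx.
g(x) = -3*x^2 + 9*x/5 + 2

The best approximation g ∈ W is the orthogonal projection of f onto W. Writing g = a_0 + a_1 x + a_2 x^2, the coefficients solve the normal equations G · a = b where
  G_{ij} = <φ_i, φ_j> and b_i = <f, φ_i>, with φ_0 = 1, φ_1 = x, φ_2 = x^2.
G =
  [2, 0, 2/3]
  [0, 2/3, 0]
  [2/3, 0, 2/5],
b = (2, 6/5, 2/15).
Solving gives a_0 = 2, a_1 = 9/5, a_2 = -3, so
  g(x) = -3*x^2 + 9*x/5 + 2.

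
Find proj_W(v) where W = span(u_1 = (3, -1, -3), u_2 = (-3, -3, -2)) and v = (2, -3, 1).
proj_W(v) = (339/418, -189/418, -217/209)

Set up U = [u_1 | ... | u_2] ∈ R^(3×2). The projector onto W = col(U) is P = U (U^T U)^(-1) U^T.
Compute U^T U =
  [19, 0]
  [0, 22],
and U^T v = (6, 1).
Solve U^T U · c = U^T v for the coefficients: c = (6/19, 1/22). The projection is proj_W(v) = U c.
Check: (v - proj_W(v)) · u_1 = 0  (should be 0).
Check: (v - proj_W(v)) · u_2 = 0  (should be 0).
Result: proj_W(v) = (339/418, -189/418, -217/209).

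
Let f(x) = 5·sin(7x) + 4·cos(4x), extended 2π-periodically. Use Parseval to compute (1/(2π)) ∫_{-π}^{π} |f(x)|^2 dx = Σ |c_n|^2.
Σ |c_n|^2 = 41/2

Expand |f|^2 and use orthogonality of {sin(nx), cos(mx)} on [-π, π]:
  ∫_{-π}^{π} sin(nx)^2 dx = π, ∫ cos(mx)^2 dx = π, and cross terms integrate to 0.
So ∫_{-π}^{π} f(x)^2 dx = 5^2 · π + 4^2 · π = (25 + 16)π.
Divide by 2π: (25 + 16)/2 = 41/2.
By Parseval, this equals Σ |c_n|^2.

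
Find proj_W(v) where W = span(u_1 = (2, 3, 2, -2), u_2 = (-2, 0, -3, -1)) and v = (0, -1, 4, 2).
proj_W(v) = (188/115, -147/115, 331/115, 241/115)

Set up U = [u_1 | ... | u_2] ∈ R^(4×2). The projector onto W = col(U) is P = U (U^T U)^(-1) U^T.
Compute U^T U =
  [21, -8]
  [-8, 14],
and U^T v = (1, -14).
Solve U^T U · c = U^T v for the coefficients: c = (-49/115, -143/115). The projection is proj_W(v) = U c.
Check: (v - proj_W(v)) · u_1 = 0  (should be 0).
Check: (v - proj_W(v)) · u_2 = 0  (should be 0).
Result: proj_W(v) = (188/115, -147/115, 331/115, 241/115).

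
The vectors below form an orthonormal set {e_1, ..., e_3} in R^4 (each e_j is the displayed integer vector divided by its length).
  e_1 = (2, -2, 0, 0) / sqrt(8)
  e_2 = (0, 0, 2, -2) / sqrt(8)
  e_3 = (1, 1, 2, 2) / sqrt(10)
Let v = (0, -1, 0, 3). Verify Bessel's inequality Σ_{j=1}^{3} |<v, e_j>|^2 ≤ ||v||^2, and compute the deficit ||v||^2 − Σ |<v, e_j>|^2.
Σ |<v, e_j>|^2 = 15/2; ||v||^2 = 10; deficit = 5/2

Write each e_j = u_j / sqrt(<u_j, u_j>) where u_j is the displayed integer vector. Then <v, e_j> = <v, u_j> / sqrt(<u_j, u_j>), so |<v, e_j>|^2 = <v, u_j>^2 / <u_j, u_j>.
Coefficients: <v, e_1> = 2/sqrt(8), <v, e_2> = -6/sqrt(8), <v, e_3> = 5/sqrt(10).
Square and sum: Σ |<v, e_j>|^2 = 15/2.
Compute ||v||^2 = v·v = 10.
Deficit = 10 − 15/2 = 5/2 ≥ 0, confirming Bessel's inequality. (The deficit equals ||v − Σ <v,e_j> e_j||^2, the squared distance from v to span{e_j}.)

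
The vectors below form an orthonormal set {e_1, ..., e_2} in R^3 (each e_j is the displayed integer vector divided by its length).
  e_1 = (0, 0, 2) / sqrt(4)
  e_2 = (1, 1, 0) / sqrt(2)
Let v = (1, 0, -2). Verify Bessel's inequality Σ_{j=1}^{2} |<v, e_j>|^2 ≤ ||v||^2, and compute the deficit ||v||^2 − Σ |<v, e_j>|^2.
Σ |<v, e_j>|^2 = 9/2; ||v||^2 = 5; deficit = 1/2

Write each e_j = u_j / sqrt(<u_j, u_j>) where u_j is the displayed integer vector. Then <v, e_j> = <v, u_j> / sqrt(<u_j, u_j>), so |<v, e_j>|^2 = <v, u_j>^2 / <u_j, u_j>.
Coefficients: <v, e_1> = -4/sqrt(4), <v, e_2> = 1/sqrt(2).
Square and sum: Σ |<v, e_j>|^2 = 9/2.
Compute ||v||^2 = v·v = 5.
Deficit = 5 − 9/2 = 1/2 ≥ 0, confirming Bessel's inequality. (The deficit equals ||v − Σ <v,e_j> e_j||^2, the squared distance from v to span{e_j}.)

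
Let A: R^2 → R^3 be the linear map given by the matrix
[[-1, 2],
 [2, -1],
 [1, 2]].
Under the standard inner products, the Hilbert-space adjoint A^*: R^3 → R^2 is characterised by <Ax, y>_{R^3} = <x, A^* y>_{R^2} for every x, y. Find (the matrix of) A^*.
A^* = A^T =
[[-1, 2, 1],
 [2, -1, 2]]

For real matrices with standard dot products, the defining identity <Ax, y> = <x, A^* y> gives (Ax)^T y = x^T (A^*) y, i.e. x^T A^T y = x^T (A^*) y. Since this holds for all x, y, we must have A^* = A^T. Therefore
A^* =
[[-1, 2, 1],
 [2, -1, 2]].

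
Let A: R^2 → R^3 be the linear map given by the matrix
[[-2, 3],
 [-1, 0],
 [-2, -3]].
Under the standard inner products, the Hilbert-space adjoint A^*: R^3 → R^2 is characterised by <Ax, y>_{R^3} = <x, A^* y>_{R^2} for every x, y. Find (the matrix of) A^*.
A^* = A^T =
[[-2, -1, -2],
 [3, 0, -3]]

For real matrices with standard dot products, the defining identity <Ax, y> = <x, A^* y> gives (Ax)^T y = x^T (A^*) y, i.e. x^T A^T y = x^T (A^*) y. Since this holds for all x, y, we must have A^* = A^T. Therefore
A^* =
[[-2, -1, -2],
 [3, 0, -3]].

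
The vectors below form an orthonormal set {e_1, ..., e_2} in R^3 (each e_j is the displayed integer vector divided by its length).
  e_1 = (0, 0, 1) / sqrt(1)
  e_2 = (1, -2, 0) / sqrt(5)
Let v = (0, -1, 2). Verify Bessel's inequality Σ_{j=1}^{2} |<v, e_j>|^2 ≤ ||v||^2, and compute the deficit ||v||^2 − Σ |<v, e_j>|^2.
Σ |<v, e_j>|^2 = 24/5; ||v||^2 = 5; deficit = 1/5

Write each e_j = u_j / sqrt(<u_j, u_j>) where u_j is the displayed integer vector. Then <v, e_j> = <v, u_j> / sqrt(<u_j, u_j>), so |<v, e_j>|^2 = <v, u_j>^2 / <u_j, u_j>.
Coefficients: <v, e_1> = 2/sqrt(1), <v, e_2> = 2/sqrt(5).
Square and sum: Σ |<v, e_j>|^2 = 24/5.
Compute ||v||^2 = v·v = 5.
Deficit = 5 − 24/5 = 1/5 ≥ 0, confirming Bessel's inequality. (The deficit equals ||v − Σ <v,e_j> e_j||^2, the squared distance from v to span{e_j}.)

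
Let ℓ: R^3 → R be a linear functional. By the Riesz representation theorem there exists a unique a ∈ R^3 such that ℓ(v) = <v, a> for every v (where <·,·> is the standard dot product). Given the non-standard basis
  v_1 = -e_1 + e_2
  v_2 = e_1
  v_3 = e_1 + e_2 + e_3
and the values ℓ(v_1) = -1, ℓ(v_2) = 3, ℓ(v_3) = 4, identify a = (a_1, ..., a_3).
a = (3, 2, -1)

Write a = (a_1, ..., a_3) in the standard basis. For each basis vector v_i, ℓ(v_i) = <v_i, a> is a linear equation in the a_j's. Collect the n equations into a matrix system V a = ℓ, where row i of V is v_i (expressed in the standard basis). Since V is invertible (lower-triangular with 1s on the diagonal, up to permutation), solve by back-substitution:
  V =
[[-1, 1, 0],
 [1, 0, 0],
 [1, 1, 1]]
  V a = (-1, 3, 4)
Solving gives a = (3, 2, -1).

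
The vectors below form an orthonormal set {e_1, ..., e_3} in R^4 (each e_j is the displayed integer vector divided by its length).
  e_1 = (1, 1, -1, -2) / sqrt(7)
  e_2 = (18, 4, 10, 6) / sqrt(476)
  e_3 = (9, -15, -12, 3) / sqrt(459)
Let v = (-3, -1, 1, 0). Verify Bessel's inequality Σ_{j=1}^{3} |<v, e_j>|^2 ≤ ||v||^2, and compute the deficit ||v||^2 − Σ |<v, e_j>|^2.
Σ |<v, e_j>|^2 = 29/3; ||v||^2 = 11; deficit = 4/3

Write each e_j = u_j / sqrt(<u_j, u_j>) where u_j is the displayed integer vector. Then <v, e_j> = <v, u_j> / sqrt(<u_j, u_j>), so |<v, e_j>|^2 = <v, u_j>^2 / <u_j, u_j>.
Coefficients: <v, e_1> = -5/sqrt(7), <v, e_2> = -48/sqrt(476), <v, e_3> = -24/sqrt(459).
Square and sum: Σ |<v, e_j>|^2 = 29/3.
Compute ||v||^2 = v·v = 11.
Deficit = 11 − 29/3 = 4/3 ≥ 0, confirming Bessel's inequality. (The deficit equals ||v − Σ <v,e_j> e_j||^2, the squared distance from v to span{e_j}.)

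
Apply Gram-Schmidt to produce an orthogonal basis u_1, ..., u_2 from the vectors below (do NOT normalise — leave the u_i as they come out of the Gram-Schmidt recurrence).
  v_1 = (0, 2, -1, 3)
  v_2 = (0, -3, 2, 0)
Orthogonal basis:
  u_1 = (0, 2, -1, 3)
  u_2 = (0, -13/7, 10/7, 12/7)

Apply the Gram-Schmidt recurrence
  u_1 = v_1
  u_i = v_i − Σ_{j<i} ((v_i · u_j) / (u_j · u_j)) · u_j.

Step by step this gives:
  u_1 = (0, 2, -1, 3)
  u_2 = (0, -13/7, 10/7, 12/7)

Orthogonality check:
  u_2 · u_1 = 0 (should be 0)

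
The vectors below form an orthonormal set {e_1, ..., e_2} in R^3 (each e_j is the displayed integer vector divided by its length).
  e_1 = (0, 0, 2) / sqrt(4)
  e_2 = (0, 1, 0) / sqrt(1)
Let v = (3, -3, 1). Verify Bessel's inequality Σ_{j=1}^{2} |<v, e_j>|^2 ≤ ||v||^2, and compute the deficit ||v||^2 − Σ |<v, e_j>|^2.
Σ |<v, e_j>|^2 = 10; ||v||^2 = 19; deficit = 9

Write each e_j = u_j / sqrt(<u_j, u_j>) where u_j is the displayed integer vector. Then <v, e_j> = <v, u_j> / sqrt(<u_j, u_j>), so |<v, e_j>|^2 = <v, u_j>^2 / <u_j, u_j>.
Coefficients: <v, e_1> = 2/sqrt(4), <v, e_2> = -3/sqrt(1).
Square and sum: Σ |<v, e_j>|^2 = 10.
Compute ||v||^2 = v·v = 19.
Deficit = 19 − 10 = 9 ≥ 0, confirming Bessel's inequality. (The deficit equals ||v − Σ <v,e_j> e_j||^2, the squared distance from v to span{e_j}.)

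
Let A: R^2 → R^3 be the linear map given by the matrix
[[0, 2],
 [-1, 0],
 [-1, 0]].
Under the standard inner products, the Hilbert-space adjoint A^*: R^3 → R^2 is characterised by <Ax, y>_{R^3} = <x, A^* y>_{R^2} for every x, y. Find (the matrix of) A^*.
A^* = A^T =
[[0, -1, -1],
 [2, 0, 0]]

For real matrices with standard dot products, the defining identity <Ax, y> = <x, A^* y> gives (Ax)^T y = x^T (A^*) y, i.e. x^T A^T y = x^T (A^*) y. Since this holds for all x, y, we must have A^* = A^T. Therefore
A^* =
[[0, -1, -1],
 [2, 0, 0]].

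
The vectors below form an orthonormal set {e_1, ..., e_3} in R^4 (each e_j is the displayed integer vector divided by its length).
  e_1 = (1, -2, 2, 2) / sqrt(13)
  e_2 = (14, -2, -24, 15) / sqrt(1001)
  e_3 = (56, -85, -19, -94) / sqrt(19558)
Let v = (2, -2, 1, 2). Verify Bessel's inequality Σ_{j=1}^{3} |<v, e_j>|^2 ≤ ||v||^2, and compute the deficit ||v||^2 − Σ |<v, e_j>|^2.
Σ |<v, e_j>|^2 = 3253/254; ||v||^2 = 13; deficit = 49/254

Write each e_j = u_j / sqrt(<u_j, u_j>) where u_j is the displayed integer vector. Then <v, e_j> = <v, u_j> / sqrt(<u_j, u_j>), so |<v, e_j>|^2 = <v, u_j>^2 / <u_j, u_j>.
Coefficients: <v, e_1> = 12/sqrt(13), <v, e_2> = 38/sqrt(1001), <v, e_3> = 75/sqrt(19558).
Square and sum: Σ |<v, e_j>|^2 = 3253/254.
Compute ||v||^2 = v·v = 13.
Deficit = 13 − 3253/254 = 49/254 ≥ 0, confirming Bessel's inequality. (The deficit equals ||v − Σ <v,e_j> e_j||^2, the squared distance from v to span{e_j}.)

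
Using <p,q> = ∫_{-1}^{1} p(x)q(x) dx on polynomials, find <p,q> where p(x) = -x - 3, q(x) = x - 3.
<p,q> = 52/3

Expand the product: p(x)·q(x) = 9 - x^2.
∫_{-1}^{1} of each monomial x^k gives [2/(k+1) if k even, 0 if k odd]. Integrating term-by-term (or equivalently evaluating the antiderivative F(x) = -x^3/3 + 9*x at the endpoints):
  F(1) − F(−1) = 26/3 − (-26/3) = 52/3.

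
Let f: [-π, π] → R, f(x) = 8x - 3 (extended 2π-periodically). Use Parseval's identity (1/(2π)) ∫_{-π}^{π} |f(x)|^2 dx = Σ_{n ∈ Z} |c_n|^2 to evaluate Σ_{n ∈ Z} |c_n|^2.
Σ |c_n|^2 = 64π^2/3 + 9

Expand and integrate term by term over [-π, π]:
  ∫ (8x)^2 dx = 64·(2π^3/3); ∫ 2·8·(-3)·x dx = 0 (odd integrand); ∫ (-3)^2 dx = 9·2π.
So (1/(2π)) ∫_{-π}^{π} (8x - 3)^2 dx = 64π^2/3 + 9 = 64π^2/3 + 9.
Parseval ⇒ Σ |c_n|^2 = 64π^2/3 + 9.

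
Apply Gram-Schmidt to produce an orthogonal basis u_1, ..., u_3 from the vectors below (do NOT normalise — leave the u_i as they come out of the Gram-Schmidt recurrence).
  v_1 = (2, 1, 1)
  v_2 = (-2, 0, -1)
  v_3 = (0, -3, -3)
Orthogonal basis:
  u_1 = (2, 1, 1)
  u_2 = (-1/3, 5/6, -1/6)
  u_3 = (6/5, 0, -12/5)

Apply the Gram-Schmidt recurrence
  u_1 = v_1
  u_i = v_i − Σ_{j<i} ((v_i · u_j) / (u_j · u_j)) · u_j.

Step by step this gives:
  u_1 = (2, 1, 1)
  u_2 = (-1/3, 5/6, -1/6)
  u_3 = (6/5, 0, -12/5)

Orthogonality check:
  u_2 · u_1 = 0 (should be 0)
  u_3 · u_1 = 0 (should be 0)
  u_3 · u_2 = 0 (should be 0)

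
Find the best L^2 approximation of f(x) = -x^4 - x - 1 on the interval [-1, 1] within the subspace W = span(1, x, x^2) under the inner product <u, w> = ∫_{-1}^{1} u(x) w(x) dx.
g(x) = -6*x^2/7 - x - 32/35

The best approximation g ∈ W is the orthogonal projection of f onto W. Writing g = a_0 + a_1 x + a_2 x^2, the coefficients solve the normal equations G · a = b where
  G_{ij} = <φ_i, φ_j> and b_i = <f, φ_i>, with φ_0 = 1, φ_1 = x, φ_2 = x^2.
G =
  [2, 0, 2/3]
  [0, 2/3, 0]
  [2/3, 0, 2/5],
b = (-12/5, -2/3, -20/21).
Solving gives a_0 = -32/35, a_1 = -1, a_2 = -6/7, so
  g(x) = -6*x^2/7 - x - 32/35.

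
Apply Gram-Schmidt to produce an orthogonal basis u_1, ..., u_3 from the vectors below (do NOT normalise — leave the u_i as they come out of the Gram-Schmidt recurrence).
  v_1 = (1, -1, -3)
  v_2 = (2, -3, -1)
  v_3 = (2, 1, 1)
Orthogonal basis:
  u_1 = (1, -1, -3)
  u_2 = (14/11, -25/11, 13/11)
  u_3 = (88/45, 11/9, 11/45)

Apply the Gram-Schmidt recurrence
  u_1 = v_1
  u_i = v_i − Σ_{j<i} ((v_i · u_j) / (u_j · u_j)) · u_j.

Step by step this gives:
  u_1 = (1, -1, -3)
  u_2 = (14/11, -25/11, 13/11)
  u_3 = (88/45, 11/9, 11/45)

Orthogonality check:
  u_2 · u_1 = 0 (should be 0)
  u_3 · u_1 = 0 (should be 0)
  u_3 · u_2 = 0 (should be 0)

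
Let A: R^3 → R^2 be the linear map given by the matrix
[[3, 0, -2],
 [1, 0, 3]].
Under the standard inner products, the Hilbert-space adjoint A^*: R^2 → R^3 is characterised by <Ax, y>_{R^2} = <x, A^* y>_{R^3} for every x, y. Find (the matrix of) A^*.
A^* = A^T =
[[3, 1],
 [0, 0],
 [-2, 3]]

For real matrices with standard dot products, the defining identity <Ax, y> = <x, A^* y> gives (Ax)^T y = x^T (A^*) y, i.e. x^T A^T y = x^T (A^*) y. Since this holds for all x, y, we must have A^* = A^T. Therefore
A^* =
[[3, 1],
 [0, 0],
 [-2, 3]].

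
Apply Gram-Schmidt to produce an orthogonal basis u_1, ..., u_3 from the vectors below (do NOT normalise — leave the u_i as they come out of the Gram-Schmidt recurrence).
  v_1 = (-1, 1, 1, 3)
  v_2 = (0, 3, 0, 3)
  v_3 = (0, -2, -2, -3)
Orthogonal basis:
  u_1 = (-1, 1, 1, 3)
  u_2 = (1, 2, -1, 0)
  u_3 = (-3/4, -1/4, -5/4, 1/4)

Apply the Gram-Schmidt recurrence
  u_1 = v_1
  u_i = v_i − Σ_{j<i} ((v_i · u_j) / (u_j · u_j)) · u_j.

Step by step this gives:
  u_1 = (-1, 1, 1, 3)
  u_2 = (1, 2, -1, 0)
  u_3 = (-3/4, -1/4, -5/4, 1/4)

Orthogonality check:
  u_2 · u_1 = 0 (should be 0)
  u_3 · u_1 = 0 (should be 0)
  u_3 · u_2 = 0 (should be 0)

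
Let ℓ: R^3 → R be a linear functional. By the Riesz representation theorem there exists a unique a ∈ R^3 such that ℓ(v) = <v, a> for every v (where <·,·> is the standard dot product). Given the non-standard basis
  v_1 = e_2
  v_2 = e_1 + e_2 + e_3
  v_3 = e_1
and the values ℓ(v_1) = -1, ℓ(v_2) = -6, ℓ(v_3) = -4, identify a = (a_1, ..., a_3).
a = (-4, -1, -1)

Write a = (a_1, ..., a_3) in the standard basis. For each basis vector v_i, ℓ(v_i) = <v_i, a> is a linear equation in the a_j's. Collect the n equations into a matrix system V a = ℓ, where row i of V is v_i (expressed in the standard basis). Since V is invertible (lower-triangular with 1s on the diagonal, up to permutation), solve by back-substitution:
  V =
[[0, 1, 0],
 [1, 1, 1],
 [1, 0, 0]]
  V a = (-1, -6, -4)
Solving gives a = (-4, -1, -1).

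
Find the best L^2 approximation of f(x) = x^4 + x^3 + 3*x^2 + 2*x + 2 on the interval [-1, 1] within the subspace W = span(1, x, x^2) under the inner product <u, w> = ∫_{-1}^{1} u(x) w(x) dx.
g(x) = 27*x^2/7 + 13*x/5 + 67/35

The best approximation g ∈ W is the orthogonal projection of f onto W. Writing g = a_0 + a_1 x + a_2 x^2, the coefficients solve the normal equations G · a = b where
  G_{ij} = <φ_i, φ_j> and b_i = <f, φ_i>, with φ_0 = 1, φ_1 = x, φ_2 = x^2.
G =
  [2, 0, 2/3]
  [0, 2/3, 0]
  [2/3, 0, 2/5],
b = (32/5, 26/15, 296/105).
Solving gives a_0 = 67/35, a_1 = 13/5, a_2 = 27/7, so
  g(x) = 27*x^2/7 + 13*x/5 + 67/35.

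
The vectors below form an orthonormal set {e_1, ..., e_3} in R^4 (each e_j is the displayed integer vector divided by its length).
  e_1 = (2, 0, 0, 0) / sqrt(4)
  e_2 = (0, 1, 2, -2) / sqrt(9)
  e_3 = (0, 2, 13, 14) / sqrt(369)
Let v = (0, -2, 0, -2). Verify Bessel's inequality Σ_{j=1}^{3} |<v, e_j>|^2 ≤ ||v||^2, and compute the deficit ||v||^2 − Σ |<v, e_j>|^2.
Σ |<v, e_j>|^2 = 132/41; ||v||^2 = 8; deficit = 196/41

Write each e_j = u_j / sqrt(<u_j, u_j>) where u_j is the displayed integer vector. Then <v, e_j> = <v, u_j> / sqrt(<u_j, u_j>), so |<v, e_j>|^2 = <v, u_j>^2 / <u_j, u_j>.
Coefficients: <v, e_1> = 0/sqrt(4), <v, e_2> = 2/sqrt(9), <v, e_3> = -32/sqrt(369).
Square and sum: Σ |<v, e_j>|^2 = 132/41.
Compute ||v||^2 = v·v = 8.
Deficit = 8 − 132/41 = 196/41 ≥ 0, confirming Bessel's inequality. (The deficit equals ||v − Σ <v,e_j> e_j||^2, the squared distance from v to span{e_j}.)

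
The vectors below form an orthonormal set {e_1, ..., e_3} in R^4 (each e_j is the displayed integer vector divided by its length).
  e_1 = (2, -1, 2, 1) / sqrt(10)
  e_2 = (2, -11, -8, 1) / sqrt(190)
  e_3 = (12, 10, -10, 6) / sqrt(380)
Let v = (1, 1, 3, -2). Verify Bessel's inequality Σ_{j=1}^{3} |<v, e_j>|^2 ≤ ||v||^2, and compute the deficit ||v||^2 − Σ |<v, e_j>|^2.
Σ |<v, e_j>|^2 = 10; ||v||^2 = 15; deficit = 5

Write each e_j = u_j / sqrt(<u_j, u_j>) where u_j is the displayed integer vector. Then <v, e_j> = <v, u_j> / sqrt(<u_j, u_j>), so |<v, e_j>|^2 = <v, u_j>^2 / <u_j, u_j>.
Coefficients: <v, e_1> = 5/sqrt(10), <v, e_2> = -35/sqrt(190), <v, e_3> = -20/sqrt(380).
Square and sum: Σ |<v, e_j>|^2 = 10.
Compute ||v||^2 = v·v = 15.
Deficit = 15 − 10 = 5 ≥ 0, confirming Bessel's inequality. (The deficit equals ||v − Σ <v,e_j> e_j||^2, the squared distance from v to span{e_j}.)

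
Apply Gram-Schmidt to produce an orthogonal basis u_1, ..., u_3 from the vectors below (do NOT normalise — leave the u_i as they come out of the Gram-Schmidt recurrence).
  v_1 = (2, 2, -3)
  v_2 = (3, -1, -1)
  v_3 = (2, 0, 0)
Orthogonal basis:
  u_1 = (2, 2, -3)
  u_2 = (37/17, -31/17, 4/17)
  u_3 = (25/69, 35/69, 40/69)

Apply the Gram-Schmidt recurrence
  u_1 = v_1
  u_i = v_i − Σ_{j<i} ((v_i · u_j) / (u_j · u_j)) · u_j.

Step by step this gives:
  u_1 = (2, 2, -3)
  u_2 = (37/17, -31/17, 4/17)
  u_3 = (25/69, 35/69, 40/69)

Orthogonality check:
  u_2 · u_1 = 0 (should be 0)
  u_3 · u_1 = 0 (should be 0)
  u_3 · u_2 = 0 (should be 0)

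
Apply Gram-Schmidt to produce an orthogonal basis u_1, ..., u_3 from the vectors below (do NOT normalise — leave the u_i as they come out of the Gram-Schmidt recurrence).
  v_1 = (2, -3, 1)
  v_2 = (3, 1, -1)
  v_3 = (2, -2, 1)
Orthogonal basis:
  u_1 = (2, -3, 1)
  u_2 = (19/7, 10/7, -8/7)
  u_3 = (1/15, 1/6, 11/30)

Apply the Gram-Schmidt recurrence
  u_1 = v_1
  u_i = v_i − Σ_{j<i} ((v_i · u_j) / (u_j · u_j)) · u_j.

Step by step this gives:
  u_1 = (2, -3, 1)
  u_2 = (19/7, 10/7, -8/7)
  u_3 = (1/15, 1/6, 11/30)

Orthogonality check:
  u_2 · u_1 = 0 (should be 0)
  u_3 · u_1 = 0 (should be 0)
  u_3 · u_2 = 0 (should be 0)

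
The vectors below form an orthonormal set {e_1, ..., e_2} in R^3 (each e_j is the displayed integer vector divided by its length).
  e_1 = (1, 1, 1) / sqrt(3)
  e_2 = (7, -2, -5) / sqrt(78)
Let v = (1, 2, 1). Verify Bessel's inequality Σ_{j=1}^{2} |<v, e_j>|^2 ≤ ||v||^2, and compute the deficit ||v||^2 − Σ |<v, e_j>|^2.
Σ |<v, e_j>|^2 = 70/13; ||v||^2 = 6; deficit = 8/13

Write each e_j = u_j / sqrt(<u_j, u_j>) where u_j is the displayed integer vector. Then <v, e_j> = <v, u_j> / sqrt(<u_j, u_j>), so |<v, e_j>|^2 = <v, u_j>^2 / <u_j, u_j>.
Coefficients: <v, e_1> = 4/sqrt(3), <v, e_2> = -2/sqrt(78).
Square and sum: Σ |<v, e_j>|^2 = 70/13.
Compute ||v||^2 = v·v = 6.
Deficit = 6 − 70/13 = 8/13 ≥ 0, confirming Bessel's inequality. (The deficit equals ||v − Σ <v,e_j> e_j||^2, the squared distance from v to span{e_j}.)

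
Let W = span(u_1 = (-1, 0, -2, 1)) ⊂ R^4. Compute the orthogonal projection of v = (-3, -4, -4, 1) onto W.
proj_W(v) = (-2, 0, -4, 2)

Set up U = [u_1 | ... | u_1] ∈ R^(4×1). The projector onto W = col(U) is P = U (U^T U)^(-1) U^T.
Compute U^T U =
  [6],
and U^T v = (12).
Solve U^T U · c = U^T v for the coefficients: c = (2). The projection is proj_W(v) = U c.
Check: (v - proj_W(v)) · u_1 = 0  (should be 0).
Result: proj_W(v) = (-2, 0, -4, 2).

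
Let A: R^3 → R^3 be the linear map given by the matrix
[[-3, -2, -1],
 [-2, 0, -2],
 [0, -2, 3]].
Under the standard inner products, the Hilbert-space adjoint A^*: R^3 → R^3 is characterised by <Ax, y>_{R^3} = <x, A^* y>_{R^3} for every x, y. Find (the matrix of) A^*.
A^* = A^T =
[[-3, -2, 0],
 [-2, 0, -2],
 [-1, -2, 3]]

For real matrices with standard dot products, the defining identity <Ax, y> = <x, A^* y> gives (Ax)^T y = x^T (A^*) y, i.e. x^T A^T y = x^T (A^*) y. Since this holds for all x, y, we must have A^* = A^T. Therefore
A^* =
[[-3, -2, 0],
 [-2, 0, -2],
 [-1, -2, 3]].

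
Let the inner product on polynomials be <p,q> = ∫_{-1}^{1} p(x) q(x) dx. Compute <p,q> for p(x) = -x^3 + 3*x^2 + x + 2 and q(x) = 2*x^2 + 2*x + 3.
<p,q> = 118/5

Expand the product: p(x)·q(x) = -2*x^5 + 4*x^4 + 5*x^3 + 15*x^2 + 7*x + 6.
∫_{-1}^{1} of each monomial x^k gives [2/(k+1) if k even, 0 if k odd]. Integrating term-by-term (or equivalently evaluating the antiderivative F(x) = -x^6/3 + 4*x^5/5 + 5*x^4/4 + 5*x^3 + 7*x^2/2 + 6*x at the endpoints):
  F(1) − F(−1) = 973/60 − (-443/60) = 118/5.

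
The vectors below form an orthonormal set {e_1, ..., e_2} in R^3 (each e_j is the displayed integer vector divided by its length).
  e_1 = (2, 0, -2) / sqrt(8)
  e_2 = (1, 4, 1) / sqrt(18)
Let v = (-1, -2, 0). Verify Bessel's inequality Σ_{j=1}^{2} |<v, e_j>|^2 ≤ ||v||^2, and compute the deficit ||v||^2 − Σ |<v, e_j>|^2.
Σ |<v, e_j>|^2 = 5; ||v||^2 = 5; deficit = 0

Write each e_j = u_j / sqrt(<u_j, u_j>) where u_j is the displayed integer vector. Then <v, e_j> = <v, u_j> / sqrt(<u_j, u_j>), so |<v, e_j>|^2 = <v, u_j>^2 / <u_j, u_j>.
Coefficients: <v, e_1> = -2/sqrt(8), <v, e_2> = -9/sqrt(18).
Square and sum: Σ |<v, e_j>|^2 = 5.
Compute ||v||^2 = v·v = 5.
Deficit = 5 − 5 = 0 ≥ 0, confirming Bessel's inequality. (The deficit equals ||v − Σ <v,e_j> e_j||^2, the squared distance from v to span{e_j}.)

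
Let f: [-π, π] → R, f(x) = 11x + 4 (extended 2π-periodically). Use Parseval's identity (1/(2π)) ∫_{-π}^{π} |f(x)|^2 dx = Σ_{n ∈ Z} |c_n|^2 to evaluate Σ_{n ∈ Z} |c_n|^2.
Σ |c_n|^2 = 121π^2/3 + 16

Expand and integrate term by term over [-π, π]:
  ∫ (11x)^2 dx = 121·(2π^3/3); ∫ 2·11·(4)·x dx = 0 (odd integrand); ∫ 4^2 dx = 16·2π.
So (1/(2π)) ∫_{-π}^{π} (11x + 4)^2 dx = 121π^2/3 + 16 = 121π^2/3 + 16.
Parseval ⇒ Σ |c_n|^2 = 121π^2/3 + 16.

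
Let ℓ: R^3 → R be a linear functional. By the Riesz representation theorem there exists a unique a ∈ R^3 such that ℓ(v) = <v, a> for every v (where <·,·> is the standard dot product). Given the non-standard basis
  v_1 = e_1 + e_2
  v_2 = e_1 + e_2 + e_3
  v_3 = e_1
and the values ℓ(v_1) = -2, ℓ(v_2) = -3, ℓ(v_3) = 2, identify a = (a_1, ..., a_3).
a = (2, -4, -1)

Write a = (a_1, ..., a_3) in the standard basis. For each basis vector v_i, ℓ(v_i) = <v_i, a> is a linear equation in the a_j's. Collect the n equations into a matrix system V a = ℓ, where row i of V is v_i (expressed in the standard basis). Since V is invertible (lower-triangular with 1s on the diagonal, up to permutation), solve by back-substitution:
  V =
[[1, 1, 0],
 [1, 1, 1],
 [1, 0, 0]]
  V a = (-2, -3, 2)
Solving gives a = (2, -4, -1).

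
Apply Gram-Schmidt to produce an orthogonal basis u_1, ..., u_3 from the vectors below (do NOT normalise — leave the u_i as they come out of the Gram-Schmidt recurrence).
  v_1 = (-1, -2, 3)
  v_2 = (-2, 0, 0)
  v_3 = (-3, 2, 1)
Orthogonal basis:
  u_1 = (-1, -2, 3)
  u_2 = (-13/7, 2/7, -3/7)
  u_3 = (0, 24/13, 16/13)

Apply the Gram-Schmidt recurrence
  u_1 = v_1
  u_i = v_i − Σ_{j<i} ((v_i · u_j) / (u_j · u_j)) · u_j.

Step by step this gives:
  u_1 = (-1, -2, 3)
  u_2 = (-13/7, 2/7, -3/7)
  u_3 = (0, 24/13, 16/13)

Orthogonality check:
  u_2 · u_1 = 0 (should be 0)
  u_3 · u_1 = 0 (should be 0)
  u_3 · u_2 = 0 (should be 0)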